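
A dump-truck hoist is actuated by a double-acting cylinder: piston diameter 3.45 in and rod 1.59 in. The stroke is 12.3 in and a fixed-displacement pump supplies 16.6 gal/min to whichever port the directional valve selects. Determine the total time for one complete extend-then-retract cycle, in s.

t ≈ 3.22 s

Cap-side area A_cap = π/4 × (3.45 in)² = 9.348 in^2
Rod-side annular area A_ann = π/4 × (3.45² − 1.59²) = 7.363 in^2
t_ext = A_cap·L/Q = 1.799 s
t_ret = A_ann·L/Q = 1.417 s
t_cycle = t_ext + t_ret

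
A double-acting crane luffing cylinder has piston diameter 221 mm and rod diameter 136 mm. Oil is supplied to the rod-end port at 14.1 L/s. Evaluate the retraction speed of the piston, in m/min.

Rod-side annular area A_ann = π/4 × (221² − 136²) = 23830 mm^2
Flow into the rod-end port fills the annular volume.
v = Q / A

v ≈ 35.5 m/min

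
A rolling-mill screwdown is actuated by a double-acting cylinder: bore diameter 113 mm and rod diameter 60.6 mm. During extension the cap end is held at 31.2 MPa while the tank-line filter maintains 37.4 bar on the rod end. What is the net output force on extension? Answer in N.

F ≈ 2.86e5 N

Cap-side area A_cap = π/4 × (113 mm)² = 10030 mm^2
Rod-side annular area A_ann = π/4 × (113² − 60.6²) = 7144 mm^2
Net thrust = P_cap·A_cap − P_rod·A_ann = 3.129e5 N − 26720 N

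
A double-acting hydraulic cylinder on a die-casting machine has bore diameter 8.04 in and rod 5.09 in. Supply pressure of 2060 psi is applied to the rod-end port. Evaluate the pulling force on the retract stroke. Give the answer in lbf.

Rod-side annular area A_ann = π/4 × (8.04² − 5.09²) = 30.42 in^2
On retraction the pressure acts on the annular area (bore minus rod).
F = P × A_ann

F ≈ 62700 lbf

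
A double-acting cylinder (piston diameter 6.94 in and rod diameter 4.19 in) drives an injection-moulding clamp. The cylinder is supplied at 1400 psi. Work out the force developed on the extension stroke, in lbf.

Cap-side area A_cap = π/4 × (6.94 in)² = 37.83 in^2
F = P × A_cap = 1400 psi × A_cap

F ≈ 53000 lbf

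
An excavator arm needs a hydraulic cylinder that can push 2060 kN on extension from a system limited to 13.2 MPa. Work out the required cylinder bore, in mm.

D ≈ 446 mm

Extension force acts on the full piston face: F = P × (π/4)D².
D = √(4F / (πP)) = √(4 × 2060 kN / (π × 13.2 MPa))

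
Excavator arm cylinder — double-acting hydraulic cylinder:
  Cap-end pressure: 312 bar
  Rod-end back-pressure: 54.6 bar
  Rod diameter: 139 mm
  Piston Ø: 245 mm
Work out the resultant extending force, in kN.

F ≈ 1300 kN

Cap-side area A_cap = π/4 × (245 mm)² = 47140 mm^2
Rod-side annular area A_ann = π/4 × (245² − 139²) = 31970 mm^2
Net thrust = P_cap·A_cap − P_rod·A_ann = 1471 kN − 174.5 kN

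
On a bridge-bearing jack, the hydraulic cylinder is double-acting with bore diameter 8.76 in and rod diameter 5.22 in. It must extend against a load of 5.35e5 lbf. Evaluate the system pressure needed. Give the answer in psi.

Cap-side area A_cap = π/4 × (8.76 in)² = 60.27 in^2
P = F / A = 5.35e5 lbf / A

P ≈ 8880 psi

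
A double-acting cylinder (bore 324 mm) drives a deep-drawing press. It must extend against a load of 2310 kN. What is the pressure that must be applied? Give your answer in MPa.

P ≈ 28.0 MPa

Cap-side area A_cap = π/4 × (324 mm)² = 82450 mm^2
P = F / A = 2310 kN / A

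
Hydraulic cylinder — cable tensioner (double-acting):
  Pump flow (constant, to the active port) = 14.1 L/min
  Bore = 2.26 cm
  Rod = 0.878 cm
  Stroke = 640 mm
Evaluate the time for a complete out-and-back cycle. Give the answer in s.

t ≈ 2.02 s

Cap-side area A_cap = π/4 × (2.26 cm)² = 4.011 cm^2
Rod-side annular area A_ann = π/4 × (2.26² − 0.878²) = 3.406 cm^2
t_ext = A_cap·L/Q = 1.092 s
t_ret = A_ann·L/Q = 0.9276 s
t_cycle = t_ext + t_ret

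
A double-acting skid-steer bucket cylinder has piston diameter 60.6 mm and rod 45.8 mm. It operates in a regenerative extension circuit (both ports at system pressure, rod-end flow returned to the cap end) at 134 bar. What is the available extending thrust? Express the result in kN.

With equal pressure on both faces, forces on the annular region cancel; the net push is pressure × rod cross-section.
Rod cross-section A_rod = π/4 × (45.8 mm)² = 1647 mm^2
F = P × A_rod

F ≈ 22.1 kN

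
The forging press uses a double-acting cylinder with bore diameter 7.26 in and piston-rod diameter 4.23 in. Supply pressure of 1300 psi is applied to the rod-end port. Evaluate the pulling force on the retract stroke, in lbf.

Rod-side annular area A_ann = π/4 × (7.26² − 4.23²) = 27.34 in^2
On retraction the pressure acts on the annular area (bore minus rod).
F = P × A_ann

F ≈ 35500 lbf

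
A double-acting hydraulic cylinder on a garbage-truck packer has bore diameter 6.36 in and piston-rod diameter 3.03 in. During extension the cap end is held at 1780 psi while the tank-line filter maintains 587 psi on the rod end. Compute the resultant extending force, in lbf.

F ≈ 42100 lbf

Cap-side area A_cap = π/4 × (6.36 in)² = 31.77 in^2
Rod-side annular area A_ann = π/4 × (6.36² − 3.03²) = 24.56 in^2
Net thrust = P_cap·A_cap − P_rod·A_ann = 56550 lbf − 14420 lbf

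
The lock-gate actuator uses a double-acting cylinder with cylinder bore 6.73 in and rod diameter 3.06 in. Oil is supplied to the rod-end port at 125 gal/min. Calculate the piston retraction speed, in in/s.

Rod-side annular area A_ann = π/4 × (6.73² − 3.06²) = 28.22 in^2
Flow into the rod-end port fills the annular volume.
v = Q / A

v ≈ 17.1 in/s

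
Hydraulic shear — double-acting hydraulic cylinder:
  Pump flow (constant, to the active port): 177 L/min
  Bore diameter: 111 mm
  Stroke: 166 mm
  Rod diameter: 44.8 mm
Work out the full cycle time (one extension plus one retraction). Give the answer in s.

Cap-side area A_cap = π/4 × (111 mm)² = 9677 mm^2
Rod-side annular area A_ann = π/4 × (111² − 44.8²) = 8101 mm^2
t_ext = A_cap·L/Q = 0.5445 s
t_ret = A_ann·L/Q = 0.4558 s
t_cycle = t_ext + t_ret

t ≈ 1.00 s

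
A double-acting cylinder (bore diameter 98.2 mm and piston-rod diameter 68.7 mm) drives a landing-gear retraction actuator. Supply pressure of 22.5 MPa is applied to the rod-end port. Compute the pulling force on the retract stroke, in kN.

F ≈ 87.0 kN

Rod-side annular area A_ann = π/4 × (98.2² − 68.7²) = 3867 mm^2
On retraction the pressure acts on the annular area (bore minus rod).
F = P × A_ann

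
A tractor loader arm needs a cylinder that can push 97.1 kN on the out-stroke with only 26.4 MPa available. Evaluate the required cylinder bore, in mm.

Extension force acts on the full piston face: F = P × (π/4)D².
D = √(4F / (πP)) = √(4 × 97.1 kN / (π × 26.4 MPa))

D ≈ 68.4 mm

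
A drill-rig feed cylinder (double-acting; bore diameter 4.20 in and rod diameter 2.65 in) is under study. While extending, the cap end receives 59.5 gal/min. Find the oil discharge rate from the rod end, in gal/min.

Cap-side area A_cap = π/4 × (4.20 in)² = 13.85 in^2
Rod-side annular area A_ann = π/4 × (4.20² − 2.65²) = 8.339 in^2
Piston speed v = Q_in/A_cap; rod-end outflow Q_out = v × A_ann = Q_in × A_ann/A_cap.

Q_out ≈ 35.8 gal/min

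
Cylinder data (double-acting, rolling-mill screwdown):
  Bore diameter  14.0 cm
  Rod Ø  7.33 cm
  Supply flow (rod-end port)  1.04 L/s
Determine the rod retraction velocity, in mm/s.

Rod-side annular area A_ann = π/4 × (14.0² − 7.33²) = 111.7 cm^2
Flow into the rod-end port fills the annular volume.
v = Q / A

v ≈ 93.1 mm/s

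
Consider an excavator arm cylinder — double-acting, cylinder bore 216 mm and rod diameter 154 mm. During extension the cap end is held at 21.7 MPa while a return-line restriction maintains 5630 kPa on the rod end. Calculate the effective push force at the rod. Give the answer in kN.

F ≈ 694 kN

Cap-side area A_cap = π/4 × (216 mm)² = 36640 mm^2
Rod-side annular area A_ann = π/4 × (216² − 154²) = 18020 mm^2
Net thrust = P_cap·A_cap − P_rod·A_ann = 795.2 kN − 101.4 kN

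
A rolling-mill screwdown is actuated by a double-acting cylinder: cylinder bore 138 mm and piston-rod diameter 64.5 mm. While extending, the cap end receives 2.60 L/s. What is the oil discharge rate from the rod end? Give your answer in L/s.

Q_out ≈ 2.03 L/s

Cap-side area A_cap = π/4 × (138 mm)² = 14960 mm^2
Rod-side annular area A_ann = π/4 × (138² − 64.5²) = 11690 mm^2
Piston speed v = Q_in/A_cap; rod-end outflow Q_out = v × A_ann = Q_in × A_ann/A_cap.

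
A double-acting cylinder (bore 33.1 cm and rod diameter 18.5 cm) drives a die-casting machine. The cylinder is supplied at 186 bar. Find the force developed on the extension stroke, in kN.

F ≈ 1600 kN

Cap-side area A_cap = π/4 × (33.1 cm)² = 860.5 cm^2
F = P × A_cap = 186 bar × A_cap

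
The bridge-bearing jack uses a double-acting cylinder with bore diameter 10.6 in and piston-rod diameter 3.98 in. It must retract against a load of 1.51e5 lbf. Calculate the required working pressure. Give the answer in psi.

P ≈ 1990 psi

Rod-side annular area A_ann = π/4 × (10.6² − 3.98²) = 75.81 in^2
Retraction: pressure acts on the annular area.
P = F / A = 1.51e5 lbf / A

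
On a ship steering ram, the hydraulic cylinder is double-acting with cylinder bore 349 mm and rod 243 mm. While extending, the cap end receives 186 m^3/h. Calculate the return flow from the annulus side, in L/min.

Q_out ≈ 1600 L/min

Cap-side area A_cap = π/4 × (349 mm)² = 95660 mm^2
Rod-side annular area A_ann = π/4 × (349² − 243²) = 49290 mm^2
Piston speed v = Q_in/A_cap; rod-end outflow Q_out = v × A_ann = Q_in × A_ann/A_cap.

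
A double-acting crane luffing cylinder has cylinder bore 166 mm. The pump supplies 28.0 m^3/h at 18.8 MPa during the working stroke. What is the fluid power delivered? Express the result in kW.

Hydraulic power = P × Q

W ≈ 146 kW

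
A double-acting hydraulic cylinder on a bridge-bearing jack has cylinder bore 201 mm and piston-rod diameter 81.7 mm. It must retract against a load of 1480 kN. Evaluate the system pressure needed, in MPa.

Rod-side annular area A_ann = π/4 × (201² − 81.7²) = 26490 mm^2
Retraction: pressure acts on the annular area.
P = F / A = 1480 kN / A

P ≈ 55.9 MPa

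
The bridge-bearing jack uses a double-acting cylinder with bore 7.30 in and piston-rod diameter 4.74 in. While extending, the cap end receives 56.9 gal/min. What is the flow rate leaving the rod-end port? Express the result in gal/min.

Q_out ≈ 32.9 gal/min

Cap-side area A_cap = π/4 × (7.30 in)² = 41.85 in^2
Rod-side annular area A_ann = π/4 × (7.30² − 4.74²) = 24.21 in^2
Piston speed v = Q_in/A_cap; rod-end outflow Q_out = v × A_ann = Q_in × A_ann/A_cap.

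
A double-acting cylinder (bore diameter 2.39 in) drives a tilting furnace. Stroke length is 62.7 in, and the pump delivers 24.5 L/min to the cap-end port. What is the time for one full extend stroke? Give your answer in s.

t ≈ 11.3 s

Cap-side area A_cap = π/4 × (2.39 in)² = 4.486 in^2
Swept volume V = A × L; t = V / Q = A·L / Q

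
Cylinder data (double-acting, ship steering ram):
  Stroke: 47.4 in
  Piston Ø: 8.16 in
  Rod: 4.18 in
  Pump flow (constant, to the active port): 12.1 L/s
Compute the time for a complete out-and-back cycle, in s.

Cap-side area A_cap = π/4 × (8.16 in)² = 52.30 in^2
Rod-side annular area A_ann = π/4 × (8.16² − 4.18²) = 38.57 in^2
t_ext = A_cap·L/Q = 3.357 s
t_ret = A_ann·L/Q = 2.476 s
t_cycle = t_ext + t_ret

t ≈ 5.83 s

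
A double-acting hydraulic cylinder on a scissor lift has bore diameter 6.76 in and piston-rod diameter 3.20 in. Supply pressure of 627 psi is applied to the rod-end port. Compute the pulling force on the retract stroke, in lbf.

F ≈ 17500 lbf

Rod-side annular area A_ann = π/4 × (6.76² − 3.20²) = 27.85 in^2
On retraction the pressure acts on the annular area (bore minus rod).
F = P × A_ann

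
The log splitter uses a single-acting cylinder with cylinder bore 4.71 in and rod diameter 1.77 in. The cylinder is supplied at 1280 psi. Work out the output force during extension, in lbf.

Cap-side area A_cap = π/4 × (4.71 in)² = 17.42 in^2
F = P × A_cap = 1280 psi × A_cap

F ≈ 22300 lbf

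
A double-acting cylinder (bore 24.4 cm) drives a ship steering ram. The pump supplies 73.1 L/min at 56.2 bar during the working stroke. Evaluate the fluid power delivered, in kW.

Hydraulic power = P × Q

W ≈ 6.85 kW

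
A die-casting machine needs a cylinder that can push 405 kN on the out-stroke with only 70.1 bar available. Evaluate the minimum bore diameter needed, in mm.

Extension force acts on the full piston face: F = P × (π/4)D².
D = √(4F / (πP)) = √(4 × 405 kN / (π × 70.1 bar))

D ≈ 271 mm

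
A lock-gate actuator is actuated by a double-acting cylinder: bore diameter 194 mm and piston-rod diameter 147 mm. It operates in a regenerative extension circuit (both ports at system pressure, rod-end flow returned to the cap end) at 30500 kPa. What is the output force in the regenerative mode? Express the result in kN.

F ≈ 518 kN

With equal pressure on both faces, forces on the annular region cancel; the net push is pressure × rod cross-section.
Rod cross-section A_rod = π/4 × (147 mm)² = 16970 mm^2
F = P × A_rod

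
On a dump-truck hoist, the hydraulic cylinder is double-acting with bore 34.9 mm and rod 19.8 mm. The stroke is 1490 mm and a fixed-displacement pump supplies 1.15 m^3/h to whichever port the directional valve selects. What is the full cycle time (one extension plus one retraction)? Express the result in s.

Cap-side area A_cap = π/4 × (34.9 mm)² = 956.6 mm^2
Rod-side annular area A_ann = π/4 × (34.9² − 19.8²) = 648.7 mm^2
t_ext = A_cap·L/Q = 4.462 s
t_ret = A_ann·L/Q = 3.026 s
t_cycle = t_ext + t_ret

t ≈ 7.49 s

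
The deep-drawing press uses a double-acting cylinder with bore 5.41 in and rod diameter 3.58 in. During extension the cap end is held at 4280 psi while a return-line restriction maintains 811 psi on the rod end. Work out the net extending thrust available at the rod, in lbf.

F ≈ 87900 lbf

Cap-side area A_cap = π/4 × (5.41 in)² = 22.99 in^2
Rod-side annular area A_ann = π/4 × (5.41² − 3.58²) = 12.92 in^2
Net thrust = P_cap·A_cap − P_rod·A_ann = 98380 lbf − 10480 lbf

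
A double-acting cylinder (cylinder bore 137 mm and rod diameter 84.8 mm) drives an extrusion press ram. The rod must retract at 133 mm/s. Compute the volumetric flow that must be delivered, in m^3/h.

Q ≈ 4.35 m^3/h

Rod-side annular area A_ann = π/4 × (137² − 84.8²) = 9093 mm^2
Q = A × v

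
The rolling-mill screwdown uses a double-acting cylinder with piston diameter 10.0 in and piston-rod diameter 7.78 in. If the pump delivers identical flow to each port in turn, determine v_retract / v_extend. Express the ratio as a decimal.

v_ret/v_ext ≈ 2.53

Cap-side area A_cap = π/4 × (10.0 in)² = 78.54 in^2
Rod-side annular area A_ann = π/4 × (10.0² − 7.78²) = 31.00 in^2
For equal Q, v ∝ 1/A, so v_ret/v_ext = A_cap/A_ann.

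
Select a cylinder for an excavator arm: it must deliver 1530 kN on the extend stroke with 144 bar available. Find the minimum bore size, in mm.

Extension force acts on the full piston face: F = P × (π/4)D².
D = √(4F / (πP)) = √(4 × 1530 kN / (π × 144 bar))

D ≈ 368 mm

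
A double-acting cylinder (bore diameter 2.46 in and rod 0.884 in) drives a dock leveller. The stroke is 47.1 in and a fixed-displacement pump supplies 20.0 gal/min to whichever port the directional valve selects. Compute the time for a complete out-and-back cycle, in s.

t ≈ 5.44 s

Cap-side area A_cap = π/4 × (2.46 in)² = 4.753 in^2
Rod-side annular area A_ann = π/4 × (2.46² − 0.884²) = 4.139 in^2
t_ext = A_cap·L/Q = 2.907 s
t_ret = A_ann·L/Q = 2.532 s
t_cycle = t_ext + t_ret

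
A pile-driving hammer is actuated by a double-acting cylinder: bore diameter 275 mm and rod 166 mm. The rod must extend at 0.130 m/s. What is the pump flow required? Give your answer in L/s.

Q ≈ 7.72 L/s

Cap-side area A_cap = π/4 × (275 mm)² = 59400 mm^2
Q = A × v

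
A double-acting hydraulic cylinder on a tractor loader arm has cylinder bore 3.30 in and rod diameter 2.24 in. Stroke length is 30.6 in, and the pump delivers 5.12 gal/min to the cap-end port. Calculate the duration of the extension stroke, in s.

t ≈ 13.3 s

Cap-side area A_cap = π/4 × (3.30 in)² = 8.553 in^2
Swept volume V = A × L; t = V / Q = A·L / Q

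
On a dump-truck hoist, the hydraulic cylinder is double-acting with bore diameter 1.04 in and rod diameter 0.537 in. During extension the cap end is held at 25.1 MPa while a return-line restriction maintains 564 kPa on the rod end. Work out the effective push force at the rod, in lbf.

F ≈ 3040 lbf

Cap-side area A_cap = π/4 × (1.04 in)² = 0.8495 in^2
Rod-side annular area A_ann = π/4 × (1.04² − 0.537²) = 0.6230 in^2
Net thrust = P_cap·A_cap − P_rod·A_ann = 3093 lbf − 50.96 lbf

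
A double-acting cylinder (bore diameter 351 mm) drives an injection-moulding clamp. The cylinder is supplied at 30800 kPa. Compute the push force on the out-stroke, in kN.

Cap-side area A_cap = π/4 × (351 mm)² = 96760 mm^2
F = P × A_cap = 30800 kPa × A_cap

F ≈ 2980 kN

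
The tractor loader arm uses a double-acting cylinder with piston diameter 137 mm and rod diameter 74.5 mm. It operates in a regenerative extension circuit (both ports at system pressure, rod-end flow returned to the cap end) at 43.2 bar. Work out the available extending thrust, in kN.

With equal pressure on both faces, forces on the annular region cancel; the net push is pressure × rod cross-section.
Rod cross-section A_rod = π/4 × (74.5 mm)² = 4359 mm^2
F = P × A_rod

F ≈ 18.8 kN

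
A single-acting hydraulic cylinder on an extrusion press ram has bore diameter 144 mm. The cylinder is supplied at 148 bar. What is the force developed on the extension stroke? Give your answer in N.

F ≈ 2.41e5 N

Cap-side area A_cap = π/4 × (144 mm)² = 16290 mm^2
F = P × A_cap = 148 bar × A_cap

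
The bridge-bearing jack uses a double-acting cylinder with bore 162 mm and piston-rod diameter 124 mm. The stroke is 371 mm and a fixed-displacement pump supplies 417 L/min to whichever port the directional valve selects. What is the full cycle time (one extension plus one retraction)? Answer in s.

Cap-side area A_cap = π/4 × (162 mm)² = 20610 mm^2
Rod-side annular area A_ann = π/4 × (162² − 124²) = 8536 mm^2
t_ext = A_cap·L/Q = 1.100 s
t_ret = A_ann·L/Q = 0.4556 s
t_cycle = t_ext + t_ret

t ≈ 1.56 s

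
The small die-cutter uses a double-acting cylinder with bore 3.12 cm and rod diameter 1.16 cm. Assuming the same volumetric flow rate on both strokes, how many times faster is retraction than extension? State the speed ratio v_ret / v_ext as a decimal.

Cap-side area A_cap = π/4 × (3.12 cm)² = 7.645 cm^2
Rod-side annular area A_ann = π/4 × (3.12² − 1.16²) = 6.589 cm^2
For equal Q, v ∝ 1/A, so v_ret/v_ext = A_cap/A_ann.

v_ret/v_ext ≈ 1.16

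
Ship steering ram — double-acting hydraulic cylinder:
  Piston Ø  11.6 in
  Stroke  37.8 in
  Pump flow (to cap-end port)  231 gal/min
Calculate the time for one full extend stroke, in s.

Cap-side area A_cap = π/4 × (11.6 in)² = 105.7 in^2
Swept volume V = A × L; t = V / Q = A·L / Q

t ≈ 4.49 s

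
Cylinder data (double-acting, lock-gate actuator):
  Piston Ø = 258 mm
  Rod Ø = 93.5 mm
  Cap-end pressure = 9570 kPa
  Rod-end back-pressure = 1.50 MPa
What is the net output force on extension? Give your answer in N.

F ≈ 4.32e5 N

Cap-side area A_cap = π/4 × (258 mm)² = 52280 mm^2
Rod-side annular area A_ann = π/4 × (258² − 93.5²) = 45410 mm^2
Net thrust = P_cap·A_cap − P_rod·A_ann = 5.003e5 N − 68120 N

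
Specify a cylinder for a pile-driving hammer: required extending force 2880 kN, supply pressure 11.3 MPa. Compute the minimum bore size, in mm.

Extension force acts on the full piston face: F = P × (π/4)D².
D = √(4F / (πP)) = √(4 × 2880 kN / (π × 11.3 MPa))

D ≈ 570 mm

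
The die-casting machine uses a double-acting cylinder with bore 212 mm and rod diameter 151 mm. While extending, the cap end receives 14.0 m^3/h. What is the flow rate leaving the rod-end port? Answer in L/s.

Q_out ≈ 1.92 L/s

Cap-side area A_cap = π/4 × (212 mm)² = 35300 mm^2
Rod-side annular area A_ann = π/4 × (212² − 151²) = 17390 mm^2
Piston speed v = Q_in/A_cap; rod-end outflow Q_out = v × A_ann = Q_in × A_ann/A_cap.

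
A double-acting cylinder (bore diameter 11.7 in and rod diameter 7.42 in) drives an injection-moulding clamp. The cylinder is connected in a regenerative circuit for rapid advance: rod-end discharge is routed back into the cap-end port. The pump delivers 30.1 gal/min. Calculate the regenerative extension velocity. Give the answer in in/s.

v ≈ 2.68 in/s

In regeneration the rod-end outflow joins the pump flow into the cap end, so the net volume the pump must supply per unit advance equals the rod cross-section area.
Rod cross-section A_rod = π/4 × (7.42 in)² = 43.24 in^2
v = Q_pump / A_rod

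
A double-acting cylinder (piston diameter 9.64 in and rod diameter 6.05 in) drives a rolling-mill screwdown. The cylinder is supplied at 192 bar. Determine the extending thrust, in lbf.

Cap-side area A_cap = π/4 × (9.64 in)² = 72.99 in^2
F = P × A_cap = 192 bar × A_cap

F ≈ 2.03e5 lbf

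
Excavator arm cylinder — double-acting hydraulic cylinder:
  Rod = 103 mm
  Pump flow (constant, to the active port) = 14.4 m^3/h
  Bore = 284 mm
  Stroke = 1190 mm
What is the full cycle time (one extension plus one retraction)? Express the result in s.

t ≈ 35.2 s

Cap-side area A_cap = π/4 × (284 mm)² = 63350 mm^2
Rod-side annular area A_ann = π/4 × (284² − 103²) = 55010 mm^2
t_ext = A_cap·L/Q = 18.85 s
t_ret = A_ann·L/Q = 16.37 s
t_cycle = t_ext + t_ret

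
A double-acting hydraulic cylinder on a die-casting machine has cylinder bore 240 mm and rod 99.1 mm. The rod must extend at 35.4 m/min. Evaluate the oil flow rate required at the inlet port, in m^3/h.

Cap-side area A_cap = π/4 × (240 mm)² = 45240 mm^2
Q = A × v

Q ≈ 96.1 m^3/h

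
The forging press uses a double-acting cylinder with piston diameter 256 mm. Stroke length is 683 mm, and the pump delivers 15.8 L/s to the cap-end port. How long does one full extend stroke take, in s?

t ≈ 2.23 s

Cap-side area A_cap = π/4 × (256 mm)² = 51470 mm^2
Swept volume V = A × L; t = V / Q = A·L / Q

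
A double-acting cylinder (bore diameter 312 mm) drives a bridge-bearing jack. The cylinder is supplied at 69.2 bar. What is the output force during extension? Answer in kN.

F ≈ 529 kN

Cap-side area A_cap = π/4 × (312 mm)² = 76450 mm^2
F = P × A_cap = 69.2 bar × A_cap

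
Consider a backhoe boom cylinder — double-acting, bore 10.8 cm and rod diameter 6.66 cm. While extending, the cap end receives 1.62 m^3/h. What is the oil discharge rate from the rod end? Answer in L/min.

Cap-side area A_cap = π/4 × (10.8 cm)² = 91.61 cm^2
Rod-side annular area A_ann = π/4 × (10.8² − 6.66²) = 56.77 cm^2
Piston speed v = Q_in/A_cap; rod-end outflow Q_out = v × A_ann = Q_in × A_ann/A_cap.

Q_out ≈ 16.7 L/min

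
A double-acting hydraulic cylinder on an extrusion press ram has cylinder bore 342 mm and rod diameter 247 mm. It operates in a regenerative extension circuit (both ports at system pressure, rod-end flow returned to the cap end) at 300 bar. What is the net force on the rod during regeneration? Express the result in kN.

F ≈ 1440 kN

With equal pressure on both faces, forces on the annular region cancel; the net push is pressure × rod cross-section.
Rod cross-section A_rod = π/4 × (247 mm)² = 47920 mm^2
F = P × A_rod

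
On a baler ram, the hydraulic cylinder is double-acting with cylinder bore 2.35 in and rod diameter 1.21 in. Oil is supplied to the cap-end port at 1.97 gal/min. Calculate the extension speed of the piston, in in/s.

v ≈ 1.75 in/s

Cap-side area A_cap = π/4 × (2.35 in)² = 4.337 in^2
v = Q / A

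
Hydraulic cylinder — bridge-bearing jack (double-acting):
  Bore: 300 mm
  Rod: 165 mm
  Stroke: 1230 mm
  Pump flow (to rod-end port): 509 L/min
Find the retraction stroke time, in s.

Rod-side annular area A_ann = π/4 × (300² − 165²) = 49300 mm^2
Swept volume V = A × L; t = V / Q = A·L / Q

t ≈ 7.15 s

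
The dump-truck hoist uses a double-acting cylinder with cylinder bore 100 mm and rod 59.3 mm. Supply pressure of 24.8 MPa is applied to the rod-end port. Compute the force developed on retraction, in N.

F ≈ 1.26e5 N

Rod-side annular area A_ann = π/4 × (100² − 59.3²) = 5092 mm^2
On retraction the pressure acts on the annular area (bore minus rod).
F = P × A_ann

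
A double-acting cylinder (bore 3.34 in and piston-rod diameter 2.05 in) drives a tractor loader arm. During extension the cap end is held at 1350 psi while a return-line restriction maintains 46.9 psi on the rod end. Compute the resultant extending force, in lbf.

Cap-side area A_cap = π/4 × (3.34 in)² = 8.762 in^2
Rod-side annular area A_ann = π/4 × (3.34² − 2.05²) = 5.461 in^2
Net thrust = P_cap·A_cap − P_rod·A_ann = 11830 lbf − 256.1 lbf

F ≈ 11600 lbf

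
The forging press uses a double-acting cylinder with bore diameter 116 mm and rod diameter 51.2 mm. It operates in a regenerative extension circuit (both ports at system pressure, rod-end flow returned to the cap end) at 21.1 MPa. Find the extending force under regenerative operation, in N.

With equal pressure on both faces, forces on the annular region cancel; the net push is pressure × rod cross-section.
Rod cross-section A_rod = π/4 × (51.2 mm)² = 2059 mm^2
F = P × A_rod

F ≈ 43400 N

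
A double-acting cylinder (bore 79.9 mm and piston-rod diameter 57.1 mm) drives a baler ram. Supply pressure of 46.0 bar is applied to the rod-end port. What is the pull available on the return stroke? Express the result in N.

F ≈ 11300 N

Rod-side annular area A_ann = π/4 × (79.9² − 57.1²) = 2453 mm^2
On retraction the pressure acts on the annular area (bore minus rod).
F = P × A_ann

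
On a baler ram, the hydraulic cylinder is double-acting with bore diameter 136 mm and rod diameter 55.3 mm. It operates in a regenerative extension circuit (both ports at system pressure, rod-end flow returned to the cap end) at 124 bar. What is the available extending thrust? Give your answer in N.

F ≈ 29800 N

With equal pressure on both faces, forces on the annular region cancel; the net push is pressure × rod cross-section.
Rod cross-section A_rod = π/4 × (55.3 mm)² = 2402 mm^2
F = P × A_rod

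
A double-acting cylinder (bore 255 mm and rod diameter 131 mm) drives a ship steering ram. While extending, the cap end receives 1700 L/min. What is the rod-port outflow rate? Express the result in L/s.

Cap-side area A_cap = π/4 × (255 mm)² = 51070 mm^2
Rod-side annular area A_ann = π/4 × (255² − 131²) = 37590 mm^2
Piston speed v = Q_in/A_cap; rod-end outflow Q_out = v × A_ann = Q_in × A_ann/A_cap.

Q_out ≈ 20.9 L/s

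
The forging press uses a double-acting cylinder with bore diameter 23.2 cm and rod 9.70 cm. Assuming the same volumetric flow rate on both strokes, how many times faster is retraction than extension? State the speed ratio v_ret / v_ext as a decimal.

Cap-side area A_cap = π/4 × (23.2 cm)² = 422.7 cm^2
Rod-side annular area A_ann = π/4 × (23.2² − 9.70²) = 348.8 cm^2
For equal Q, v ∝ 1/A, so v_ret/v_ext = A_cap/A_ann.

v_ret/v_ext ≈ 1.21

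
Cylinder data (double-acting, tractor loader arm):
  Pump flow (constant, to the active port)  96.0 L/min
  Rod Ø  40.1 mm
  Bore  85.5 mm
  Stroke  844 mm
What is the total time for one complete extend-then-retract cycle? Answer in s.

t ≈ 5.39 s

Cap-side area A_cap = π/4 × (85.5 mm)² = 5741 mm^2
Rod-side annular area A_ann = π/4 × (85.5² − 40.1²) = 4479 mm^2
t_ext = A_cap·L/Q = 3.029 s
t_ret = A_ann·L/Q = 2.362 s
t_cycle = t_ext + t_ret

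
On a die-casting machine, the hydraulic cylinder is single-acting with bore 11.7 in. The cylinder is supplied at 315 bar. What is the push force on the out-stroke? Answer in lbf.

Cap-side area A_cap = π/4 × (11.7 in)² = 107.5 in^2
F = P × A_cap = 315 bar × A_cap

F ≈ 4.91e5 lbf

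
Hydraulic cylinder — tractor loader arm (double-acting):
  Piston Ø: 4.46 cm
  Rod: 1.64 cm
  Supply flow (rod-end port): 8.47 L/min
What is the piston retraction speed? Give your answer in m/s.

Rod-side annular area A_ann = π/4 × (4.46² − 1.64²) = 13.51 cm^2
Flow into the rod-end port fills the annular volume.
v = Q / A

v ≈ 0.104 m/s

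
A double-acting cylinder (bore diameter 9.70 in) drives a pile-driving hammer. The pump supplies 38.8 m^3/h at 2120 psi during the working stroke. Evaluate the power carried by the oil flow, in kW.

Hydraulic power = P × Q

W ≈ 158 kW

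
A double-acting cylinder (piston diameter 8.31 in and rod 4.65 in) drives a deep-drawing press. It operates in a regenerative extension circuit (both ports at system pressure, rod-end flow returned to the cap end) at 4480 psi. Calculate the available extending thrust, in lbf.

F ≈ 76100 lbf

With equal pressure on both faces, forces on the annular region cancel; the net push is pressure × rod cross-section.
Rod cross-section A_rod = π/4 × (4.65 in)² = 16.98 in^2
F = P × A_rod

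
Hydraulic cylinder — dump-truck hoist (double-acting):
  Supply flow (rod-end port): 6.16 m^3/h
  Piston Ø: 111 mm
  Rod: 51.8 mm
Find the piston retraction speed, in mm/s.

v ≈ 226 mm/s

Rod-side annular area A_ann = π/4 × (111² − 51.8²) = 7569 mm^2
Flow into the rod-end port fills the annular volume.
v = Q / A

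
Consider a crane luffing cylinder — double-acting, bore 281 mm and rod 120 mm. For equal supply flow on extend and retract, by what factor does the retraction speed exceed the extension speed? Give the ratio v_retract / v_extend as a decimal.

Cap-side area A_cap = π/4 × (281 mm)² = 62020 mm^2
Rod-side annular area A_ann = π/4 × (281² − 120²) = 50710 mm^2
For equal Q, v ∝ 1/A, so v_ret/v_ext = A_cap/A_ann.

v_ret/v_ext ≈ 1.22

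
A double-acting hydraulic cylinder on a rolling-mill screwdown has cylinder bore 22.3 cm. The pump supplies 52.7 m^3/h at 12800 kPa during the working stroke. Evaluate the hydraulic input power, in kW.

W ≈ 187 kW

Hydraulic power = P × Q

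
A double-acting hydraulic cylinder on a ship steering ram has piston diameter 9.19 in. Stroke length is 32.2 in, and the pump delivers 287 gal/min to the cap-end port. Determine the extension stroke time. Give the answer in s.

Cap-side area A_cap = π/4 × (9.19 in)² = 66.33 in^2
Swept volume V = A × L; t = V / Q = A·L / Q

t ≈ 1.93 s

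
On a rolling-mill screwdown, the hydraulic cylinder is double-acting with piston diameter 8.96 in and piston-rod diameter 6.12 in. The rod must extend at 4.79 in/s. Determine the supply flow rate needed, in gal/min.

Cap-side area A_cap = π/4 × (8.96 in)² = 63.05 in^2
Q = A × v

Q ≈ 78.4 gal/min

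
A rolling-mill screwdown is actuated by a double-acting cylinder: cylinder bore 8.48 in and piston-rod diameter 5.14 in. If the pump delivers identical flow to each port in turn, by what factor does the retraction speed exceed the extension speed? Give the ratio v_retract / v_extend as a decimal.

v_ret/v_ext ≈ 1.58

Cap-side area A_cap = π/4 × (8.48 in)² = 56.48 in^2
Rod-side annular area A_ann = π/4 × (8.48² − 5.14²) = 35.73 in^2
For equal Q, v ∝ 1/A, so v_ret/v_ext = A_cap/A_ann.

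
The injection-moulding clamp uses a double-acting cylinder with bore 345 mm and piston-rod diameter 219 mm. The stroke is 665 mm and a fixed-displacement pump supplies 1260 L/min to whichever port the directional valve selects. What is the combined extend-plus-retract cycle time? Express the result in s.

t ≈ 4.73 s

Cap-side area A_cap = π/4 × (345 mm)² = 93480 mm^2
Rod-side annular area A_ann = π/4 × (345² − 219²) = 55810 mm^2
t_ext = A_cap·L/Q = 2.960 s
t_ret = A_ann·L/Q = 1.767 s
t_cycle = t_ext + t_ret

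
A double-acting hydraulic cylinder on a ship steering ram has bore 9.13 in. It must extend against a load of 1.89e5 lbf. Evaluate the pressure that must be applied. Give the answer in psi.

Cap-side area A_cap = π/4 × (9.13 in)² = 65.47 in^2
P = F / A = 1.89e5 lbf / A

P ≈ 2890 psi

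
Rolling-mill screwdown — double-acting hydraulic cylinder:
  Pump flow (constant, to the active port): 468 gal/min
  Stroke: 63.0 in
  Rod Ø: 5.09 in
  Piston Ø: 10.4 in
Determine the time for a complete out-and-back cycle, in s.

t ≈ 5.23 s

Cap-side area A_cap = π/4 × (10.4 in)² = 84.95 in^2
Rod-side annular area A_ann = π/4 × (10.4² − 5.09²) = 64.60 in^2
t_ext = A_cap·L/Q = 2.970 s
t_ret = A_ann·L/Q = 2.259 s
t_cycle = t_ext + t_ret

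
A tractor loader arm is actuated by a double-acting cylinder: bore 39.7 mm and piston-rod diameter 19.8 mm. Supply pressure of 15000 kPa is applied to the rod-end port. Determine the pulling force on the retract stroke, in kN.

F ≈ 13.9 kN

Rod-side annular area A_ann = π/4 × (39.7² − 19.8²) = 930.0 mm^2
On retraction the pressure acts on the annular area (bore minus rod).
F = P × A_ann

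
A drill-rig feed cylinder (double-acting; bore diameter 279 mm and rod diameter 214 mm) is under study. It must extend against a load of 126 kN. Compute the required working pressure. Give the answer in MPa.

P ≈ 2.06 MPa

Cap-side area A_cap = π/4 × (279 mm)² = 61140 mm^2
P = F / A = 126 kN / A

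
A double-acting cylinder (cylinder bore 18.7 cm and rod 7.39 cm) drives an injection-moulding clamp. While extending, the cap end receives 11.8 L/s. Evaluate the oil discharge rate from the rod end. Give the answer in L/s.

Q_out ≈ 9.96 L/s

Cap-side area A_cap = π/4 × (18.7 cm)² = 274.6 cm^2
Rod-side annular area A_ann = π/4 × (18.7² − 7.39²) = 231.8 cm^2
Piston speed v = Q_in/A_cap; rod-end outflow Q_out = v × A_ann = Q_in × A_ann/A_cap.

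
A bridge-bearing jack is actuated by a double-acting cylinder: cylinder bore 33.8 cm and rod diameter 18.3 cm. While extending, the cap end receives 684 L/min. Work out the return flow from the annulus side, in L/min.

Cap-side area A_cap = π/4 × (33.8 cm)² = 897.3 cm^2
Rod-side annular area A_ann = π/4 × (33.8² − 18.3²) = 634.2 cm^2
Piston speed v = Q_in/A_cap; rod-end outflow Q_out = v × A_ann = Q_in × A_ann/A_cap.

Q_out ≈ 483 L/min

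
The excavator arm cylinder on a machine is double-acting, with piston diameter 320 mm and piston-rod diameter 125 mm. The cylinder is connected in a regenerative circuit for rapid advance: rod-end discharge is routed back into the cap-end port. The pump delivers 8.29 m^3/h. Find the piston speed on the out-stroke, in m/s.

v ≈ 0.188 m/s

In regeneration the rod-end outflow joins the pump flow into the cap end, so the net volume the pump must supply per unit advance equals the rod cross-section area.
Rod cross-section A_rod = π/4 × (125 mm)² = 12270 mm^2
v = Q_pump / A_rod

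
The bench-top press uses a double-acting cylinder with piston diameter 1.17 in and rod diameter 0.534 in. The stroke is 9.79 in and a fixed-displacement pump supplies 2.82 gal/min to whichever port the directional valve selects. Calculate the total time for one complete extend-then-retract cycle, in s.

t ≈ 1.74 s

Cap-side area A_cap = π/4 × (1.17 in)² = 1.075 in^2
Rod-side annular area A_ann = π/4 × (1.17² − 0.534²) = 0.8512 in^2
t_ext = A_cap·L/Q = 0.9695 s
t_ret = A_ann·L/Q = 0.7675 s
t_cycle = t_ext + t_ret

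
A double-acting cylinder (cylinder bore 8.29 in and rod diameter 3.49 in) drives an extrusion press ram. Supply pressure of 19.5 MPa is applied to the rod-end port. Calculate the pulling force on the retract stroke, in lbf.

F ≈ 1.26e5 lbf

Rod-side annular area A_ann = π/4 × (8.29² − 3.49²) = 44.41 in^2
On retraction the pressure acts on the annular area (bore minus rod).
F = P × A_ann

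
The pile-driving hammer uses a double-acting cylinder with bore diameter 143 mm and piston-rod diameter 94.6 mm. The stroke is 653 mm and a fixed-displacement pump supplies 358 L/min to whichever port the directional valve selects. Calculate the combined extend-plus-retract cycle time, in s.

Cap-side area A_cap = π/4 × (143 mm)² = 16060 mm^2
Rod-side annular area A_ann = π/4 × (143² − 94.6²) = 9032 mm^2
t_ext = A_cap·L/Q = 1.758 s
t_ret = A_ann·L/Q = 0.9885 s
t_cycle = t_ext + t_ret

t ≈ 2.75 s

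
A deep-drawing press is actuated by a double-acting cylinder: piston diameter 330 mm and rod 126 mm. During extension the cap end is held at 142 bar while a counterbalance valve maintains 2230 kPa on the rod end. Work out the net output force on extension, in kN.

Cap-side area A_cap = π/4 × (330 mm)² = 85530 mm^2
Rod-side annular area A_ann = π/4 × (330² − 126²) = 73060 mm^2
Net thrust = P_cap·A_cap − P_rod·A_ann = 1215 kN − 162.9 kN

F ≈ 1050 kN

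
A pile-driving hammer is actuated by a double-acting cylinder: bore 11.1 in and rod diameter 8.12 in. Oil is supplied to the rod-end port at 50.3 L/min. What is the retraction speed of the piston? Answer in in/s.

Rod-side annular area A_ann = π/4 × (11.1² − 8.12²) = 44.98 in^2
Flow into the rod-end port fills the annular volume.
v = Q / A

v ≈ 1.14 in/s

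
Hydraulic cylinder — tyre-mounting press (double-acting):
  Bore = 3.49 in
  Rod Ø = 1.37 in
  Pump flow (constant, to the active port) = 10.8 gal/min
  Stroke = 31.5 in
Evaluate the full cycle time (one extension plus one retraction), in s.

t ≈ 13.4 s

Cap-side area A_cap = π/4 × (3.49 in)² = 9.566 in^2
Rod-side annular area A_ann = π/4 × (3.49² − 1.37²) = 8.092 in^2
t_ext = A_cap·L/Q = 7.247 s
t_ret = A_ann·L/Q = 6.130 s
t_cycle = t_ext + t_ret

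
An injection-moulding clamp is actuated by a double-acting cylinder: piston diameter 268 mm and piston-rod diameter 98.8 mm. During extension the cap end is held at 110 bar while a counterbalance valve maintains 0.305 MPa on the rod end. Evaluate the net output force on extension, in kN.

F ≈ 606 kN

Cap-side area A_cap = π/4 × (268 mm)² = 56410 mm^2
Rod-side annular area A_ann = π/4 × (268² − 98.8²) = 48740 mm^2
Net thrust = P_cap·A_cap − P_rod·A_ann = 620.5 kN − 14.87 kN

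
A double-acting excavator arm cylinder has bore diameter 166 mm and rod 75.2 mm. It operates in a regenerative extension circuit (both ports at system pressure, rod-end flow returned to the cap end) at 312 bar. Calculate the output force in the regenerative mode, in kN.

With equal pressure on both faces, forces on the annular region cancel; the net push is pressure × rod cross-section.
Rod cross-section A_rod = π/4 × (75.2 mm)² = 4441 mm^2
F = P × A_rod

F ≈ 139 kN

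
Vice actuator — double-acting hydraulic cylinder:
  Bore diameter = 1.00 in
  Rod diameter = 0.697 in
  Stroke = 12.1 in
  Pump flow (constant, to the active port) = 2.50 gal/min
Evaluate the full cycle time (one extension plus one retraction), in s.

Cap-side area A_cap = π/4 × (1.00 in)² = 0.7854 in^2
Rod-side annular area A_ann = π/4 × (1.00² − 0.697²) = 0.4038 in^2
t_ext = A_cap·L/Q = 0.9874 s
t_ret = A_ann·L/Q = 0.5077 s
t_cycle = t_ext + t_ret

t ≈ 1.50 s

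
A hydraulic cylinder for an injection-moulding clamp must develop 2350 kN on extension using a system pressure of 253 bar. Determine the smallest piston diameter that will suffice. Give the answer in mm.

D ≈ 344 mm

Extension force acts on the full piston face: F = P × (π/4)D².
D = √(4F / (πP)) = √(4 × 2350 kN / (π × 253 bar))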